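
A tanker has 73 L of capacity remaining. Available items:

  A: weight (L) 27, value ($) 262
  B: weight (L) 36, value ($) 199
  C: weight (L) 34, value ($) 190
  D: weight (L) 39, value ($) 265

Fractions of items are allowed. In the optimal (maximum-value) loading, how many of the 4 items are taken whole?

2

Greedy by value/weight ratio, highest first.
Order: A (262/27=9.70) > D (265/39=6.79) > C (190/34=5.59) > B (199/36=5.53)
Fill: take A (27 @ 262) → take D (39 @ 265) → take 7/34 of C → 39.12; 73/73 used.
2 item(s) taken whole; one partial (take 7/34 of C).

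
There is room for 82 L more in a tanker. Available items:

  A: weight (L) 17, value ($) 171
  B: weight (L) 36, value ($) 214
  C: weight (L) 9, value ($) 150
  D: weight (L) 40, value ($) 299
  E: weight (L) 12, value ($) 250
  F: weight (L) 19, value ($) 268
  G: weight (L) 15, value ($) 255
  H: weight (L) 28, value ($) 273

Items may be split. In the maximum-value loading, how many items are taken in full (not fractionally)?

5

Greedy by value/weight ratio, highest first.
Ratios (sorted): E 20.83, G 17.00, C 16.67, F 14.11, A 10.06, H 9.75, D 7.47, B 5.94
take E (12 @ 250); take G (15 @ 255); take C (9 @ 150); take F (19 @ 268); take A (17 @ 171); take 10/28 of H → 97.50. Capacity used 82/82.
5 item(s) taken whole; one partial (take 10/28 of H).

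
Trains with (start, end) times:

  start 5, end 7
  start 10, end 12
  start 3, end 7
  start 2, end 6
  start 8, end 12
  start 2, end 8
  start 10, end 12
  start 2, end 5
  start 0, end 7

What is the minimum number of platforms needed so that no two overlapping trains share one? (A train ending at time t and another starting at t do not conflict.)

Count concurrent intervals with a sweep; the peak is the room count.
starts: [0, 2, 2, 2, 3, 5, 8, 10, 10]
ends:   [5, 6, 7, 7, 7, 8, 12, 12, 12]
s0→1 s2→2 s2→3 s2→4 s3→5  — peak 5.

5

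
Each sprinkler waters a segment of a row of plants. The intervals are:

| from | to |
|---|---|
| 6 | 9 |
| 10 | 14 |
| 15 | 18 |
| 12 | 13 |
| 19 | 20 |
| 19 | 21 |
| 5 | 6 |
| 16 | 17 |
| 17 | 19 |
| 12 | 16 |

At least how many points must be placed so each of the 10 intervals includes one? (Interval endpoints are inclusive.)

Process intervals by earliest right end; each time one isn't hit yet, stab at its right endpoint.
Sorted: [5,6] [6,9] [12,13] [10,14] [12,16] [16,17] [15,18] [17,19] [19,20] [19,21]
{[5,6],[6,9]} hit by 6; {[12,13],[10,14],[12,16]} hit by 13; {[16,17],[15,18],[17,19]} hit by 17; {[19,20],[19,21]} hit by 20.
Points: 6, 13, 17, 20 (4 total).

4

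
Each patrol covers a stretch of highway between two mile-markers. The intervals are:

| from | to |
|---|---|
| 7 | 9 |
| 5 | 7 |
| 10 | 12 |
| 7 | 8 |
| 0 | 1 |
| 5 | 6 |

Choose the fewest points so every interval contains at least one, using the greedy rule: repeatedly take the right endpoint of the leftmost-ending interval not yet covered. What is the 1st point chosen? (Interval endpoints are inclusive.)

Sort by right endpoint; whenever an interval is uncovered, place a point at its right end.
By right end: [0,1]  [5,6]  [5,7]  [7,8]  [7,9]  [10,12]
[0,1] uncovered → point at 1; [5,6] uncovered → point at 6; [7,8] uncovered → point at 8; [10,12] uncovered → point at 12.
Points: 1, 6, 8, 12 (4 total).

1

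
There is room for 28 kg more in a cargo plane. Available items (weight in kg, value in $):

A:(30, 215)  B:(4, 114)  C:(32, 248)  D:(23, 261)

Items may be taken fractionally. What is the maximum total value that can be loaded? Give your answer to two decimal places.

Ratios (sorted): B 28.50, D 11.35, C 7.75, A 7.17
take B (4 @ 114); take D (23 @ 261); take 1/32 of C → 7.75. Capacity used 28/28.
Total value = 382.75

382.75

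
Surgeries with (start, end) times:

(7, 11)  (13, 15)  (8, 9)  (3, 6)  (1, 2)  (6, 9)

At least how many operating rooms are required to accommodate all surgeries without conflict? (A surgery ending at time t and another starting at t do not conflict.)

Events (time:±→running): 1:+→1 2:-→0 3:+→1 6:-→0 6:+→1 7:+→2 8:+→3 … peak 3.

3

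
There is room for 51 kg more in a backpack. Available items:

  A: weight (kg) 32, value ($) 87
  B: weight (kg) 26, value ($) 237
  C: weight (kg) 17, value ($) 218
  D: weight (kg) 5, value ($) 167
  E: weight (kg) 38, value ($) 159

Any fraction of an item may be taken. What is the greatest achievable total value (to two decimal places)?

634.55

Sort by value per unit weight and fill in that order.
Ratios (sorted): D 33.40, C 12.82, B 9.12, E 4.18, A 2.72
take D (5 @ 167); take C (17 @ 218); take B (26 @ 237); take 3/38 of E → 12.55. Capacity used 51/51.
Total value = 634.55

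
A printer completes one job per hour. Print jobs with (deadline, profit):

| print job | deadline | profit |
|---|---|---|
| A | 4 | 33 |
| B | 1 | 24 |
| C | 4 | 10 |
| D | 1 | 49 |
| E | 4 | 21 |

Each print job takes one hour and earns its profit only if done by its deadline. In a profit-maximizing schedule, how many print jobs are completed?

4

Take jobs in profit order; each goes to the latest open slot no later than its deadline.
Profit order: D=49 A=33 B=24 E=21 C=10
Assign: D→slot 1, A→slot 4, B skipped, E→slot 3, C→slot 2.
Slots: [1:D] [2:C] [3:E] [4:A]
4 of 5 scheduled.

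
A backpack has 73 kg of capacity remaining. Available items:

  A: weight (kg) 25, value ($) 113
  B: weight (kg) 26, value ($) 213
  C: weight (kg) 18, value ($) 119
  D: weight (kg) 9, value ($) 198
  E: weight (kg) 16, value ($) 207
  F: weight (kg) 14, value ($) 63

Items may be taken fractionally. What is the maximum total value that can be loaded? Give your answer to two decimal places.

755.08

Sort by value per unit weight and fill in that order.
Order: D (198/9=22.00) > E (207/16=12.94) > B (213/26=8.19) > C (119/18=6.61) > A (113/25=4.52) > F (63/14=4.50)
Fill: take D (9 @ 198) → take E (16 @ 207) → take B (26 @ 213) → take C (18 @ 119) → take 4/25 of A → 18.08; 73/73 used.
Total value = 755.08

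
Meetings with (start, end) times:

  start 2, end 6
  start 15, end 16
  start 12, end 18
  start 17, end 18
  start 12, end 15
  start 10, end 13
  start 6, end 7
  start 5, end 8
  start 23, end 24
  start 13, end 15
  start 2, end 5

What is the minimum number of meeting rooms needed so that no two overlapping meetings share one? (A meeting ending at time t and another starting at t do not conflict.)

Count concurrent intervals with a sweep; the peak is the room count.
starts: [2, 2, 5, 6, 10, 12, 12, 13, 15, 17, 23]
ends:   [5, 6, 7, 8, 13, 15, 15, 16, 18, 18, 24]
s2→1 s2→2 e5→1 s5→2 e6→1 s6→2 e7→1 e8→0 s10→1 s12→2 s12→3  — peak 3.

3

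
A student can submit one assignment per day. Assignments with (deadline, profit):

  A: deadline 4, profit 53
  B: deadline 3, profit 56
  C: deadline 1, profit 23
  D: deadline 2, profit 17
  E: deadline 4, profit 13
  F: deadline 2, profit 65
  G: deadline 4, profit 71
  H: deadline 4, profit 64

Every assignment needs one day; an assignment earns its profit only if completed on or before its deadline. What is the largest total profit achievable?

256

Sort by profit descending; place each in the latest free slot ≤ its deadline.
Profit order: G=71 F=65 H=64 B=56 A=53 C=23 D=17 E=13
Assign: G→slot 4, F→slot 2, H→slot 3, B→slot 1, A skipped, C skipped, D skipped, E skipped.
Slots: [1:B] [2:F] [3:H] [4:G]
Profit = 56 + 65 + 64 + 71 = 256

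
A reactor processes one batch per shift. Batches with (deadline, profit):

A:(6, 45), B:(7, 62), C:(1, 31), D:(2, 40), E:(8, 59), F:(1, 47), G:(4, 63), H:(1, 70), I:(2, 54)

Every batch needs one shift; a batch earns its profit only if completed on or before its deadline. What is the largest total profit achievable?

353

Sort by profit descending; place each in the latest free slot ≤ its deadline.
Profit order: H=70 G=63 B=62 E=59 I=54 F=47 A=45 D=40 C=31
Assign: H→slot 1, G→slot 4, B→slot 7, E→slot 8, I→slot 2, F skipped, A→slot 6, D skipped, C skipped.
Slots: [1:H] [2:I] [4:G] [6:A] [7:B] [8:E]
Profit = 70 + 54 + 63 + 45 + 62 + 59 = 353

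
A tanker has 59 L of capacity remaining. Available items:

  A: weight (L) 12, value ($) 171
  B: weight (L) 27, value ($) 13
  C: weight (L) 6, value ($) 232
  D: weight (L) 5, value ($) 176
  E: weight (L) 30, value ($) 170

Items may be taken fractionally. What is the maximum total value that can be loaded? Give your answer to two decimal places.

Ratios (sorted): C 38.67, D 35.20, A 14.25, E 5.67, B 0.48
take C (6 @ 232); take D (5 @ 176); take A (12 @ 171); take E (30 @ 170); take 6/27 of B → 2.89. Capacity used 59/59.
Total value = 751.89

751.89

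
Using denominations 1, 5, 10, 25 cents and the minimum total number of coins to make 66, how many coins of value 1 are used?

Use the largest denomination that fits, subtract, and repeat.
66 − 2×25→16 − 1×10→6 − 1×5→1 − 1×1→0
Count of 1: 1

1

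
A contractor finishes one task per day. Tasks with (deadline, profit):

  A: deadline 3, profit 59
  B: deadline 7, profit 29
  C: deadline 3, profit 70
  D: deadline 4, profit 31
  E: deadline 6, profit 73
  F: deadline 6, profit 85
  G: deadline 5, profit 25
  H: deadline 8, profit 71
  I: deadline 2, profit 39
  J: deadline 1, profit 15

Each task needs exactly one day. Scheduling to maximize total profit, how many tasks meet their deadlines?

By profit: F(d6,85), E(d6,73), H(d8,71), C(d3,70), A(d3,59), I(d2,39), D(d4,31), B(d7,29), G(d5,25), J(d1,15)
F→slot 6; E→slot 5; H→slot 8; C→slot 3; A→slot 2; I→slot 1; D→slot 4; B→slot 7; G skipped; J skipped.
8 of 10 scheduled.

8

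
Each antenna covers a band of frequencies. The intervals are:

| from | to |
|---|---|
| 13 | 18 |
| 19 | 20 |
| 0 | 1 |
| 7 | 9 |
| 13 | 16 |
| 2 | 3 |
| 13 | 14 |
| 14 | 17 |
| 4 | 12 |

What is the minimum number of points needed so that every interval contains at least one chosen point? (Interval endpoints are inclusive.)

5

Sorted: [0,1] [2,3] [7,9] [4,12] [13,14] [13,16] [14,17] [13,18] [19,20]
{[0,1]} hit by 1; {[2,3]} hit by 3; {[7,9],[4,12]} hit by 9; {[13,14],[13,16],[14,17],[13,18]} hit by 14; {[19,20]} hit by 20.
Points: 1, 3, 9, 14, 20 (5 total).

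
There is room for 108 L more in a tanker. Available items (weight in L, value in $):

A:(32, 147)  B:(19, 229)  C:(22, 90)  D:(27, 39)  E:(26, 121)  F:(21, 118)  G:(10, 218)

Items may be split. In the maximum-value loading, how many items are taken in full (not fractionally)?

5

Sort by value per unit weight and fill in that order.
Order: G (218/10=21.80) > B (229/19=12.05) > F (118/21=5.62) > E (121/26=4.65) > A (147/32=4.59) > C (90/22=4.09) > D (39/27=1.44)
Fill: take G (10 @ 218) → take B (19 @ 229) → take F (21 @ 118) → take E (26 @ 121) → take A (32 @ 147); 108/108 used.
5 item(s) taken whole.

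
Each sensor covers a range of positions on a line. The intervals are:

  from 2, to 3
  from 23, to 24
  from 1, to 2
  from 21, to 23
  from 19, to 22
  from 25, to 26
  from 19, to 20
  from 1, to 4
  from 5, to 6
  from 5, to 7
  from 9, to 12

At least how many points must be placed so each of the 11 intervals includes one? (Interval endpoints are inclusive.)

By right end: [1,2]  [2,3]  [1,4]  [5,6]  [5,7]  [9,12]  [19,20]  [19,22]  [21,23]  [23,24]  [25,26]
[1,2] uncovered → point at 2; [5,6] uncovered → point at 6; [9,12] uncovered → point at 12; [19,20] uncovered → point at 20; [21,23] uncovered → point at 23; [25,26] uncovered → point at 26.
Points: 2, 6, 12, 20, 23, 26 (6 total).

6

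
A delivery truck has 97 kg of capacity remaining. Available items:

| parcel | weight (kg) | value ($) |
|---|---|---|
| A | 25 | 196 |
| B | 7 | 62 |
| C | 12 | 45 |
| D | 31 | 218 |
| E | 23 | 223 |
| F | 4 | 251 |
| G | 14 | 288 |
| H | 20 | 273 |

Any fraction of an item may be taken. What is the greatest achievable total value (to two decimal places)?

1321.13

Ratios (sorted): F 62.75, G 20.57, H 13.65, E 9.70, B 8.86, A 7.84, D 7.03, C 3.75
take F (4 @ 251); take G (14 @ 288); take H (20 @ 273); take E (23 @ 223); take B (7 @ 62); take A (25 @ 196); take 4/31 of D → 28.13. Capacity used 97/97.
Total value = 1321.13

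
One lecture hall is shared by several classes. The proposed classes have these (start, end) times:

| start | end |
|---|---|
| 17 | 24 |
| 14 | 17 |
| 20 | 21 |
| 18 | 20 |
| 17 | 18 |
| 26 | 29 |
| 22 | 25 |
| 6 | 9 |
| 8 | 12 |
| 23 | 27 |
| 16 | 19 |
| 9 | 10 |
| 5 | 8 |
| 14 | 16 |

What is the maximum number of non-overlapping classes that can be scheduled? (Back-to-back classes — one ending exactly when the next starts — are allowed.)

Sort by end time and greedily take each interval whose start is ≥ the last chosen end.
By end time: (5,8), (6,9), (9,10), (8,12), (14,16), (14,17), (17,18), (16,19), (18,20), (20,21), (17,24), (22,25), (23,27), (26,29).
Pick (5,8); next start ≥ 8 → (9,10); next start ≥ 10 → (14,16); next start ≥ 16 → (17,18); next start ≥ 18 → (18,20); next start ≥ 20 → (20,21); next start ≥ 21 → (22,25); next start ≥ 25 → (26,29).
Selected 8 classes.

8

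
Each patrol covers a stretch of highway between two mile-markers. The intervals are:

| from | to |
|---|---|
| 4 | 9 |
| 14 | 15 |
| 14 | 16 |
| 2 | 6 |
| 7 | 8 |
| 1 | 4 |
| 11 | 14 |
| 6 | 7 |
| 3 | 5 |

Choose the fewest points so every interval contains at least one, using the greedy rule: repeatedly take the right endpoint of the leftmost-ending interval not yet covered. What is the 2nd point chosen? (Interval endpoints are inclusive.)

7

Process intervals by earliest right end; each time one isn't hit yet, stab at its right endpoint.
Sorted: [1,4] [3,5] [2,6] [6,7] [7,8] [4,9] [11,14] [14,15] [14,16]
{[1,4],[3,5],[2,6]} hit by 4; {[6,7],[7,8],[4,9]} hit by 7; {[11,14],[14,15],[14,16]} hit by 14.
Points: 4, 7, 14 (3 total).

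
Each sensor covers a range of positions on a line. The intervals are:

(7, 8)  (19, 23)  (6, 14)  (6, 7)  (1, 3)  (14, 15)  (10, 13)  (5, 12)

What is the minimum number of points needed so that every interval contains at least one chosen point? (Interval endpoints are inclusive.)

Process intervals by earliest right end; each time one isn't hit yet, stab at its right endpoint.
By right end: [1,3]  [6,7]  [7,8]  [5,12]  [10,13]  [6,14]  [14,15]  [19,23]
[1,3] uncovered → point at 3; [6,7] uncovered → point at 7; [10,13] uncovered → point at 13; [14,15] uncovered → point at 15; [19,23] uncovered → point at 23.
Points: 3, 7, 13, 15, 23 (5 total).

5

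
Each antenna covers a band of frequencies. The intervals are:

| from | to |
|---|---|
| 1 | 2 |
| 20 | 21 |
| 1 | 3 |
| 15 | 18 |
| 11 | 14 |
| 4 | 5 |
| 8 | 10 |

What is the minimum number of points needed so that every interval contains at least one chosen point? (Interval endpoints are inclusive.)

Sort by right endpoint; whenever an interval is uncovered, place a point at its right end.
By right end: [1,2]  [1,3]  [4,5]  [8,10]  [11,14]  [15,18]  [20,21]
[1,2] uncovered → point at 2; [4,5] uncovered → point at 5; [8,10] uncovered → point at 10; [11,14] uncovered → point at 14; [15,18] uncovered → point at 18; [20,21] uncovered → point at 21.
Points: 2, 5, 10, 14, 18, 21 (6 total).

6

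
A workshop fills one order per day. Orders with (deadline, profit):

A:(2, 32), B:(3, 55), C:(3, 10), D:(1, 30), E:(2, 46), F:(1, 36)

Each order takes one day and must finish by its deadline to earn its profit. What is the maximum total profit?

Take jobs in profit order; each goes to the latest open slot no later than its deadline.
By profit: B(d3,55), E(d2,46), F(d1,36), A(d2,32), D(d1,30), C(d3,10)
B→slot 3; E→slot 2; F→slot 1; A skipped; D skipped; C skipped.
Profit = 36 + 46 + 55 = 137

137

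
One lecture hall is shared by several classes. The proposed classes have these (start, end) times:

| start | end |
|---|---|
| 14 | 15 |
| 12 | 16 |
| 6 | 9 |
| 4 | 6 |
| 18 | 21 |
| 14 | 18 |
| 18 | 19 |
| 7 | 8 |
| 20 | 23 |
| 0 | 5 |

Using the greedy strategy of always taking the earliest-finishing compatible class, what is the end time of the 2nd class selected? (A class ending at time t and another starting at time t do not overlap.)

8

Order by finish time; keep every interval that doesn't clash with the previous kept one.
By end time: (0,5), (4,6), (7,8), (6,9), (14,15), (12,16), (14,18), (18,19), (18,21), (20,23).
Pick (0,5); next start ≥ 5 → (7,8); next start ≥ 8 → (14,15); next start ≥ 15 → (18,19); next start ≥ 19 → (20,23).
Selected: (0,5) (7,8) (14,15) (18,19) (20,23)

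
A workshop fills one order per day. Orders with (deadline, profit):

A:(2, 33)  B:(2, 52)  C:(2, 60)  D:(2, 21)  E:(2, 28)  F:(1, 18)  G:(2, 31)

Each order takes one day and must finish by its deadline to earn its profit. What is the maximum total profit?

112

Sort by profit descending; place each in the latest free slot ≤ its deadline.
By profit: C(d2,60), B(d2,52), A(d2,33), G(d2,31), E(d2,28), D(d2,21), F(d1,18)
C→slot 2; B→slot 1; A skipped; G skipped; E skipped; D skipped; F skipped.
Profit = 52 + 60 = 112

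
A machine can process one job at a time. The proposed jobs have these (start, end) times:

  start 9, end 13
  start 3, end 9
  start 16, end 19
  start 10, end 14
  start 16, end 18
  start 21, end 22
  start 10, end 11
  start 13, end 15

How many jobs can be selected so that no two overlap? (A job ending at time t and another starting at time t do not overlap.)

5

Sort by end time and greedily take each interval whose start is ≥ the last chosen end.
Sorted by end: (3,9)  (10,11)  (9,13)  (10,14)  (13,15)  (16,18)  (16,19)  (21,22)
take (3,9); take (10,11); skip (10,14); take (13,15); take (16,18); take (21,22).
Selected 5 jobs.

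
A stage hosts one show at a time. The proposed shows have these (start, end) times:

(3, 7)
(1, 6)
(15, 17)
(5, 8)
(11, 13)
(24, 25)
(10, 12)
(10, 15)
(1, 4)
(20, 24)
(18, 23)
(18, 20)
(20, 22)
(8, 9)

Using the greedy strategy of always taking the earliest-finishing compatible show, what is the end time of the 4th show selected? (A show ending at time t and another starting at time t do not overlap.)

Sorted by end: (1,4)  (1,6)  (3,7)  (5,8)  (8,9)  (10,12)  (11,13)  (10,15)  (15,17)  (18,20)  (20,22)  (18,23)  (20,24)  (24,25)
take (1,4); skip (1,6); skip (3,7); take (5,8); take (8,9); take (10,12); take (15,17); take (18,20); take (20,22); take (24,25).
Selected: (1,4) (5,8) (8,9) (10,12) (15,17) (18,20) (20,22) (24,25)

12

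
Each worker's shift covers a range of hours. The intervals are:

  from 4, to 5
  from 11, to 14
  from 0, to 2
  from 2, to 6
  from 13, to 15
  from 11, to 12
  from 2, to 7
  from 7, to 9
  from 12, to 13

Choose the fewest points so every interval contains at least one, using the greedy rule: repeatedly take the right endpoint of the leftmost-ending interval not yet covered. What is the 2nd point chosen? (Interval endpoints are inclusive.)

Process intervals by earliest right end; each time one isn't hit yet, stab at its right endpoint.
Sorted: [0,2] [4,5] [2,6] [2,7] [7,9] [11,12] [12,13] [11,14] [13,15]
{[0,2]} hit by 2; {[4,5],[2,6],[2,7]} hit by 5; {[7,9]} hit by 9; {[11,12],[12,13],[11,14]} hit by 12; {[13,15]} hit by 15.
Points: 2, 5, 9, 12, 15 (5 total).

5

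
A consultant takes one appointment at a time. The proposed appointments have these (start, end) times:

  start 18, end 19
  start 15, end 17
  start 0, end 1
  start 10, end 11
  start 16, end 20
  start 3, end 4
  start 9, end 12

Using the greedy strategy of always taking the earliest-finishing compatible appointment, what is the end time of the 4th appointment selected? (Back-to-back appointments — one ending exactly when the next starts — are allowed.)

17

Sorted by end: (0,1)  (3,4)  (10,11)  (9,12)  (15,17)  (18,19)  (16,20)
take (0,1); take (3,4); take (10,11); take (15,17); take (18,19); skip (16,20).
Selected: (0,1) (3,4) (10,11) (15,17) (18,19)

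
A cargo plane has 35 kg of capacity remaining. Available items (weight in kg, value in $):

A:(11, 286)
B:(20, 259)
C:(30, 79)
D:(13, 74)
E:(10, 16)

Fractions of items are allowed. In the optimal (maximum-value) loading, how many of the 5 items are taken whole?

2

Greedy by value/weight ratio, highest first.
Ratios (sorted): A 26.00, B 12.95, D 5.69, C 2.63, E 1.60
take A (11 @ 286); take B (20 @ 259); take 4/13 of D → 22.77. Capacity used 35/35.
2 item(s) taken whole; one partial (take 4/13 of D).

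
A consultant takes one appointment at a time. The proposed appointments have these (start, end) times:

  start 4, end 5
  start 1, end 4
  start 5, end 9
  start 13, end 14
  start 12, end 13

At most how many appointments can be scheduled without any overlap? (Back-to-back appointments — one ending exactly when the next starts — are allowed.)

Sort by end time and greedily take each interval whose start is ≥ the last chosen end.
Sorted by end: (1,4)  (4,5)  (5,9)  (12,13)  (13,14)
take (1,4); take (4,5); take (5,9); take (12,13); take (13,14).
Selected 5 appointments.

5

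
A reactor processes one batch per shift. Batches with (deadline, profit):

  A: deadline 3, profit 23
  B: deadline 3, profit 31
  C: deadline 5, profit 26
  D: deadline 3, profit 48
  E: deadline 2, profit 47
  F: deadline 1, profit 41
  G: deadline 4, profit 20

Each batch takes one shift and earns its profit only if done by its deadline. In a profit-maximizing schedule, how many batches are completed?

5

Take jobs in profit order; each goes to the latest open slot no later than its deadline.
By profit: D(d3,48), E(d2,47), F(d1,41), B(d3,31), C(d5,26), A(d3,23), G(d4,20)
D→slot 3; E→slot 2; F→slot 1; B skipped; C→slot 5; A skipped; G→slot 4.
5 of 7 scheduled.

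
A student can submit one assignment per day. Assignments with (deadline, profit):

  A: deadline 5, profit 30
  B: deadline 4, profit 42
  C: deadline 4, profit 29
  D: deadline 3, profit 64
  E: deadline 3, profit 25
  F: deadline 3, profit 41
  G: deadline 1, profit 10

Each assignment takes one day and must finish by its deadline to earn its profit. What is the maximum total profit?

Sort by profit descending; place each in the latest free slot ≤ its deadline.
Profit order: D=64 B=42 F=41 A=30 C=29 E=25 G=10
Assign: D→slot 3, B→slot 4, F→slot 2, A→slot 5, C→slot 1, E skipped, G skipped.
Slots: [1:C] [2:F] [3:D] [4:B] [5:A]
Profit = 29 + 41 + 64 + 42 + 30 = 206

206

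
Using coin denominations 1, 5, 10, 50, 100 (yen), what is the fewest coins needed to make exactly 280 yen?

6

Greedy: take as many of the largest coin as possible, then repeat with the remainder.
280 = 2×100 + 1×50 + 3×10
Total coins = 2 + 1 + 3 = 6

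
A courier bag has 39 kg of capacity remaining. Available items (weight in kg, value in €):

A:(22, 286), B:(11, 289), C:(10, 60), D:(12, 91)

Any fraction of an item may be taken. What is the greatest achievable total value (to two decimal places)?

Order: B (289/11=26.27) > A (286/22=13.00) > D (91/12=7.58) > C (60/10=6.00)
Fill: take B (11 @ 289) → take A (22 @ 286) → take 6/12 of D → 45.50; 39/39 used.
Total value = 620.50

620.50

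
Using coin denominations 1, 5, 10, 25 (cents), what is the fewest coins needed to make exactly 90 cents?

5

90 − 3×25→15 − 1×10→5 − 1×5→0
Total coins = 3 + 1 + 1 = 5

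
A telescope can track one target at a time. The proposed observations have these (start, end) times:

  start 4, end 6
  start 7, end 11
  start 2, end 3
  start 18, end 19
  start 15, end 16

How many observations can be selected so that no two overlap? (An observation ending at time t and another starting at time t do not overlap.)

Greedy by earliest finish: after sorting by end time, pick each interval compatible with the last pick.
By end time: (2,3), (4,6), (7,11), (15,16), (18,19).
Pick (2,3); next start ≥ 3 → (4,6); next start ≥ 6 → (7,11); next start ≥ 11 → (15,16); next start ≥ 16 → (18,19).
Selected 5 observations.

5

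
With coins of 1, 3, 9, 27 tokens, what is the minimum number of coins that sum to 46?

4

Greedy: take as many of the largest coin as possible, then repeat with the remainder.
46 = 1×27 + 2×9 + 1×1
Total coins = 1 + 2 + 1 = 4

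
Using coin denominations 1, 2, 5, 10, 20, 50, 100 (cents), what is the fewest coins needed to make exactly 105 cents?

105 = 1×100 + 1×5
Total coins = 1 + 1 = 2

2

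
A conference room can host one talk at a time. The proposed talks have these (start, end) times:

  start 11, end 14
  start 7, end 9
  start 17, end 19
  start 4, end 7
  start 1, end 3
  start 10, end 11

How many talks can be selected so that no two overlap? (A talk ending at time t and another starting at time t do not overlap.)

6

Order by finish time; keep every interval that doesn't clash with the previous kept one.
Sorted by end: (1,3)  (4,7)  (7,9)  (10,11)  (11,14)  (17,19)
take (1,3); take (4,7); take (7,9); take (10,11); take (11,14); take (17,19).
Selected 6 talks.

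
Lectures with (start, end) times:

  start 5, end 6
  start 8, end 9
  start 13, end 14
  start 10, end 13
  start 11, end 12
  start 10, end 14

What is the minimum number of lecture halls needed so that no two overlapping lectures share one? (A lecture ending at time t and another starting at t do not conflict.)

3

starts: [5, 8, 10, 10, 11, 13]
ends:   [6, 9, 12, 13, 14, 14]
s5→1 e6→0 s8→1 e9→0 s10→1 s10→2 s11→3  — peak 3.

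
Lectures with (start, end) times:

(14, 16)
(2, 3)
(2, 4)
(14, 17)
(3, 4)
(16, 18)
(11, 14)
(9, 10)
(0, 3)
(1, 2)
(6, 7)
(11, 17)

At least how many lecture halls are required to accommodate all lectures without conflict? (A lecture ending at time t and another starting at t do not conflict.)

Count concurrent intervals with a sweep; the peak is the room count.
Events (time:±→running): 0:+→1 1:+→2 2:-→1 2:+→2 2:+→3 … peak 3.

3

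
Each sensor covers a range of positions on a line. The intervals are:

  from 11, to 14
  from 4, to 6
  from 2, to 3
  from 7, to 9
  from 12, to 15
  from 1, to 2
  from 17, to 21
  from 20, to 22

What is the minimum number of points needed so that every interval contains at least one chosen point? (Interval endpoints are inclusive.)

5

By right end: [1,2]  [2,3]  [4,6]  [7,9]  [11,14]  [12,15]  [17,21]  [20,22]
[1,2] uncovered → point at 2; [4,6] uncovered → point at 6; [7,9] uncovered → point at 9; [11,14] uncovered → point at 14; [17,21] uncovered → point at 21.
Points: 2, 6, 9, 14, 21 (5 total).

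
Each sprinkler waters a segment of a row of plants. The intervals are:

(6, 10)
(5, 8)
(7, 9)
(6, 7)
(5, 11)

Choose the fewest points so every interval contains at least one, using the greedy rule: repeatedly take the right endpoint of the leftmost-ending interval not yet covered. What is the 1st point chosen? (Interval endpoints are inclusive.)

Sort by right endpoint; whenever an interval is uncovered, place a point at its right end.
By right end: [6,7]  [5,8]  [7,9]  [6,10]  [5,11]
[6,7] uncovered → point at 7.
Points: 7 (1 total).

7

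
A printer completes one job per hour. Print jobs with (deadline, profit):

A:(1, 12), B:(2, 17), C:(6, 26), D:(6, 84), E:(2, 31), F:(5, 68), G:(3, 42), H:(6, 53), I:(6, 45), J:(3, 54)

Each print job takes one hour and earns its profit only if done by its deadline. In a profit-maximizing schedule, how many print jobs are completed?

Take jobs in profit order; each goes to the latest open slot no later than its deadline.
Profit order: D=84 F=68 J=54 H=53 I=45 G=42 E=31 C=26 B=17 A=12
Assign: D→slot 6, F→slot 5, J→slot 3, H→slot 4, I→slot 2, G→slot 1, E skipped, C skipped, B skipped, A skipped.
Slots: [1:G] [2:I] [3:J] [4:H] [5:F] [6:D]
6 of 10 scheduled.

6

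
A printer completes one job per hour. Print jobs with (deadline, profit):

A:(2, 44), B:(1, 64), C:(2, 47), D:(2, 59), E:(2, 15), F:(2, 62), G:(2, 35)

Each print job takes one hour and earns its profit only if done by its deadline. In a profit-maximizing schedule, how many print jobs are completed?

Sort by profit descending; place each in the latest free slot ≤ its deadline.
Profit order: B=64 F=62 D=59 C=47 A=44 G=35 E=15
Assign: B→slot 1, F→slot 2, D skipped, C skipped, A skipped, G skipped, E skipped.
Slots: [1:B] [2:F]
2 of 7 scheduled.

2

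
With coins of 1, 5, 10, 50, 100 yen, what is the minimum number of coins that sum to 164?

Greedy: take as many of the largest coin as possible, then repeat with the remainder.
164 = 1×100 + 1×50 + 1×10 + 4×1
Total coins = 1 + 1 + 1 + 4 = 7

7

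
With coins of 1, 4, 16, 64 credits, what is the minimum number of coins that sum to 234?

9

234 − 3×64→42 − 2×16→10 − 2×4→2 − 2×1→0
Total coins = 3 + 2 + 2 + 2 = 9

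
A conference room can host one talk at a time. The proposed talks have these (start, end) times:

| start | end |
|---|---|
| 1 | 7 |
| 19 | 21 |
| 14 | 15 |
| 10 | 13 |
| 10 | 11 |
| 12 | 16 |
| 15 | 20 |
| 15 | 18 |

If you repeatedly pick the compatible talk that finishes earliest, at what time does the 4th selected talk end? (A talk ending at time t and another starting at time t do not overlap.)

Sorted by end: (1,7)  (10,11)  (10,13)  (14,15)  (12,16)  (15,18)  (15,20)  (19,21)
take (1,7); take (10,11); take (14,15); skip (12,16); take (15,18); take (19,21).
Selected: (1,7) (10,11) (14,15) (15,18) (19,21)

18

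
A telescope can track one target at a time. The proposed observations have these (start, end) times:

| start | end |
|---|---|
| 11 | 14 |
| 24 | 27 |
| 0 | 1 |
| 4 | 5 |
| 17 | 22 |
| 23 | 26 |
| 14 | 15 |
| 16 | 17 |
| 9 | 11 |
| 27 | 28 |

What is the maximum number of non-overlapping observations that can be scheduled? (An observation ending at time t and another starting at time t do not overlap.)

Sorted by end: (0,1)  (4,5)  (9,11)  (11,14)  (14,15)  (16,17)  (17,22)  (23,26)  (24,27)  (27,28)
take (0,1); take (4,5); take (9,11); take (11,14); take (14,15); take (16,17); take (17,22); take (23,26); skip (24,27); take (27,28).
Selected 9 observations.

9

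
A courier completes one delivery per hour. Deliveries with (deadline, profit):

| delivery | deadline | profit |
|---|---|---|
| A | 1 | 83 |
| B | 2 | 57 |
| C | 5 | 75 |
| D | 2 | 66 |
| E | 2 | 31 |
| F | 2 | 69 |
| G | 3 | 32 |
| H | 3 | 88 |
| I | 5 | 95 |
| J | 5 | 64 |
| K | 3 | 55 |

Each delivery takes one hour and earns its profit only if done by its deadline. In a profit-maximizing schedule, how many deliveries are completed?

Take jobs in profit order; each goes to the latest open slot no later than its deadline.
By profit: I(d5,95), H(d3,88), A(d1,83), C(d5,75), F(d2,69), D(d2,66), J(d5,64), B(d2,57), K(d3,55), G(d3,32), E(d2,31)
I→slot 5; H→slot 3; A→slot 1; C→slot 4; F→slot 2; D skipped; J skipped; B skipped; K skipped; G skipped; E skipped.
5 of 11 scheduled.

5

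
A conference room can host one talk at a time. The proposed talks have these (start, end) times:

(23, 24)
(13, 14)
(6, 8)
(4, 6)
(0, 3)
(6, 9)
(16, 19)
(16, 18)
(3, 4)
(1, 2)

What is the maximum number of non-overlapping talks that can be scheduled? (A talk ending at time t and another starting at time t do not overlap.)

Greedy by earliest finish: after sorting by end time, pick each interval compatible with the last pick.
By end time: (1,2), (0,3), (3,4), (4,6), (6,8), (6,9), (13,14), (16,18), (16,19), (23,24).
Pick (1,2); next start ≥ 2 → (3,4); next start ≥ 4 → (4,6); next start ≥ 6 → (6,8); next start ≥ 8 → (13,14); next start ≥ 14 → (16,18); next start ≥ 18 → (23,24).
Selected 7 talks.

7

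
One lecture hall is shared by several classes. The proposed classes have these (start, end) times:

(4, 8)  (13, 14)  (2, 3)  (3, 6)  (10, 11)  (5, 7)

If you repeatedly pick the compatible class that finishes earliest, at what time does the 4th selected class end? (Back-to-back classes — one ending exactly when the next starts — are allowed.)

By end time: (2,3), (3,6), (5,7), (4,8), (10,11), (13,14).
Pick (2,3); next start ≥ 3 → (3,6); next start ≥ 6 → (10,11); next start ≥ 11 → (13,14).
Selected: (2,3) (3,6) (10,11) (13,14)

14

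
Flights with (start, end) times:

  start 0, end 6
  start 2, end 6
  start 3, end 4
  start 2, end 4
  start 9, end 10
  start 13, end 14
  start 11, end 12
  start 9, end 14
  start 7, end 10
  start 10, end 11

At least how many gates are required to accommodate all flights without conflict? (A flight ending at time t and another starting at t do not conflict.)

4

The answer is the maximum number of intervals overlapping at any instant.
starts: [0, 2, 2, 3, 7, 9, 9, 10, 11, 13]
ends:   [4, 4, 6, 6, 10, 10, 11, 12, 14, 14]
s0→1 s2→2 s2→3 s3→4  — peak 4.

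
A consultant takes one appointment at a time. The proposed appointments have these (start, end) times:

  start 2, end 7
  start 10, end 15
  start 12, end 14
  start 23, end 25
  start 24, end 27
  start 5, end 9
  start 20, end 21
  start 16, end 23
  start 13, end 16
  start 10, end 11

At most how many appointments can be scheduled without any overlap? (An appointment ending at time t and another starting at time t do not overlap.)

5

Sort by end time and greedily take each interval whose start is ≥ the last chosen end.
By end time: (2,7), (5,9), (10,11), (12,14), (10,15), (13,16), (20,21), (16,23), (23,25), (24,27).
Pick (2,7); next start ≥ 7 → (10,11); next start ≥ 11 → (12,14); next start ≥ 14 → (20,21); next start ≥ 21 → (23,25).
Selected 5 appointments.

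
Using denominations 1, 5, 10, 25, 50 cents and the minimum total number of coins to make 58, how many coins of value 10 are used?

58 − 1×50→8 − 1×5→3 − 3×1→0
Count of 10: 0

0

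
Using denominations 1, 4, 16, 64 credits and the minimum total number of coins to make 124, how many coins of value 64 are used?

1

124 − 1×64→60 − 3×16→12 − 3×4→0
Count of 64: 1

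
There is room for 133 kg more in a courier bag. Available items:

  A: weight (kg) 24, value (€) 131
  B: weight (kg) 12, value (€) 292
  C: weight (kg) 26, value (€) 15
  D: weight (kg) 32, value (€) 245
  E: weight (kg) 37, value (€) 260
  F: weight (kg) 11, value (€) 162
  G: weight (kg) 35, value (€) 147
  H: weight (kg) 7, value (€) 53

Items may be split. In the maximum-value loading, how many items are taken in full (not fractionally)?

Greedy by value/weight ratio, highest first.
Ratios (sorted): B 24.33, F 14.73, D 7.66, H 7.57, E 7.03, A 5.46, G 4.20, C 0.58
take B (12 @ 292); take F (11 @ 162); take D (32 @ 245); take H (7 @ 53); take E (37 @ 260); take A (24 @ 131); take 10/35 of G → 42.00. Capacity used 133/133.
6 item(s) taken whole; one partial (take 10/35 of G).

6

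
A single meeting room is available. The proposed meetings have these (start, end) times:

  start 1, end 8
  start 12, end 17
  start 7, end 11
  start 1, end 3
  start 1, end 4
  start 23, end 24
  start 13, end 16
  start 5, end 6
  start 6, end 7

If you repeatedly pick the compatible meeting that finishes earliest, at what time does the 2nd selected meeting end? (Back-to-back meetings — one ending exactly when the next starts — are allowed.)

Sorted by end: (1,3)  (1,4)  (5,6)  (6,7)  (1,8)  (7,11)  (13,16)  (12,17)  (23,24)
take (1,3); take (5,6); take (6,7); skip (1,8); take (7,11); take (13,16); take (23,24).
Selected: (1,3) (5,6) (6,7) (7,11) (13,16) (23,24)

6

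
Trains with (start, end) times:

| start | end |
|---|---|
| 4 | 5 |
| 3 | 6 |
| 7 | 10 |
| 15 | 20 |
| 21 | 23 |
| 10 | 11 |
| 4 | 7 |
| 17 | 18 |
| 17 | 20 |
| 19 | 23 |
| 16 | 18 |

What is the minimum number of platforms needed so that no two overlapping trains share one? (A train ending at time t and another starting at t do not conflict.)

Events (time:±→running): 3:+→1 4:+→2 4:+→3 5:-→2 6:-→1 7:-→0 7:+→1 10:-→0 10:+→1 11:-→0 15:+→1 16:+→2 17:+→3 17:+→4 … peak 4.

4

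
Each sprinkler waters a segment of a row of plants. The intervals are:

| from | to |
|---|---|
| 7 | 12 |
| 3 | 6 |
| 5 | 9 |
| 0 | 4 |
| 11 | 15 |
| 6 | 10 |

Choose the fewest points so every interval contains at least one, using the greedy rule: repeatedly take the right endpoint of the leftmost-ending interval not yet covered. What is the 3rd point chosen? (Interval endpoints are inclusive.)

15

Sorted: [0,4] [3,6] [5,9] [6,10] [7,12] [11,15]
{[0,4],[3,6]} hit by 4; {[5,9],[6,10],[7,12]} hit by 9; {[11,15]} hit by 15.
Points: 4, 9, 15 (3 total).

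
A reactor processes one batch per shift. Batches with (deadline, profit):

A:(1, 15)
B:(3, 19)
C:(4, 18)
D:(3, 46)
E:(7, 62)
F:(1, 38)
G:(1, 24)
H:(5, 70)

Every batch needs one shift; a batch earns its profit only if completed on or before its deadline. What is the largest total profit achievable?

253

Sort by profit descending; place each in the latest free slot ≤ its deadline.
By profit: H(d5,70), E(d7,62), D(d3,46), F(d1,38), G(d1,24), B(d3,19), C(d4,18), A(d1,15)
H→slot 5; E→slot 7; D→slot 3; F→slot 1; G skipped; B→slot 2; C→slot 4; A skipped.
Profit = 38 + 19 + 46 + 18 + 70 + 62 = 253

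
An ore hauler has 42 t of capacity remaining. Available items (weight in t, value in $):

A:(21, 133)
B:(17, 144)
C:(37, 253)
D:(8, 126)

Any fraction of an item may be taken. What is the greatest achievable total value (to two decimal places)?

386.24

Order: D (126/8=15.75) > B (144/17=8.47) > C (253/37=6.84) > A (133/21=6.33)
Fill: take D (8 @ 126) → take B (17 @ 144) → take 17/37 of C → 116.24; 42/42 used.
Total value = 386.24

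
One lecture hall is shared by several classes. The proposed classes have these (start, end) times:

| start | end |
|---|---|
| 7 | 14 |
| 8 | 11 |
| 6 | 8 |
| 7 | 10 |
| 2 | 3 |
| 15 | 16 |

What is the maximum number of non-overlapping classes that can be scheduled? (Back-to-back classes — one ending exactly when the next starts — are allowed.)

4

By end time: (2,3), (6,8), (7,10), (8,11), (7,14), (15,16).
Pick (2,3); next start ≥ 3 → (6,8); next start ≥ 8 → (8,11); next start ≥ 11 → (15,16).
Selected 4 classes.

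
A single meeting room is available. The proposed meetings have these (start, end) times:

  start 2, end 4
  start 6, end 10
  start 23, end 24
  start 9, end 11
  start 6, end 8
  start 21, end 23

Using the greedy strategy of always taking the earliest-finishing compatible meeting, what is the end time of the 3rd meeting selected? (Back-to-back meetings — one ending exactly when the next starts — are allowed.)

11

Sort by end time and greedily take each interval whose start is ≥ the last chosen end.
Sorted by end: (2,4)  (6,8)  (6,10)  (9,11)  (21,23)  (23,24)
take (2,4); take (6,8); take (9,11); take (21,23); take (23,24).
Selected: (2,4) (6,8) (9,11) (21,23) (23,24)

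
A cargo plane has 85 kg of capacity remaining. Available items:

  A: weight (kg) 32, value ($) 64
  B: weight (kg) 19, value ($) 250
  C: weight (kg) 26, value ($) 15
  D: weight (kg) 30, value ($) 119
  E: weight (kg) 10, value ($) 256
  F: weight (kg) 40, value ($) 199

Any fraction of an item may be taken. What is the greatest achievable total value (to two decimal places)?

768.47

Greedy by value/weight ratio, highest first.
Order: E (256/10=25.60) > B (250/19=13.16) > F (199/40=4.97) > D (119/30=3.97) > A (64/32=2.00) > C (15/26=0.58)
Fill: take E (10 @ 256) → take B (19 @ 250) → take F (40 @ 199) → take 16/30 of D → 63.47; 85/85 used.
Total value = 768.47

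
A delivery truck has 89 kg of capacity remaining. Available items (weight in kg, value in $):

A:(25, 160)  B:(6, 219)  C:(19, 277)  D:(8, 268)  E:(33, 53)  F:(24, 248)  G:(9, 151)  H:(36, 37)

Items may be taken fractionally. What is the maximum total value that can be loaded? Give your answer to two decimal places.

1310.20

Greedy by value/weight ratio, highest first.
Order: B (219/6=36.50) > D (268/8=33.50) > G (151/9=16.78) > C (277/19=14.58) > F (248/24=10.33) > A (160/25=6.40) > E (53/33=1.61) > H (37/36=1.03)
Fill: take B (6 @ 219) → take D (8 @ 268) → take G (9 @ 151) → take C (19 @ 277) → take F (24 @ 248) → take 23/25 of A → 147.20; 89/89 used.
Total value = 1310.20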